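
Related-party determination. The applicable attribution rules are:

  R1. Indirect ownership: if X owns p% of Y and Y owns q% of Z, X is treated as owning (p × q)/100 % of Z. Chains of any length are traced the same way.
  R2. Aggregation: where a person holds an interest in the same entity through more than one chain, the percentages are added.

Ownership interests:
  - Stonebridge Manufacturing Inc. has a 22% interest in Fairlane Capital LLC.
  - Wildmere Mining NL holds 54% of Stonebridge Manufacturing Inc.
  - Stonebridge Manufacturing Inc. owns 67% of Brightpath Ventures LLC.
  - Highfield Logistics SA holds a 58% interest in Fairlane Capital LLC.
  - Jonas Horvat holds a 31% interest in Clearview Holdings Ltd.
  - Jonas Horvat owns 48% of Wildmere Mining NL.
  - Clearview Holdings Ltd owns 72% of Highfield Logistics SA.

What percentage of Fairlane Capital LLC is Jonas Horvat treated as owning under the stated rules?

Chain via Wildmere Mining NL → Stonebridge Manufacturing Inc. (R1): 48% × 54% × 22% = 5.7024% of Fairlane Capital LLC.
Chain via Clearview Holdings Ltd → Highfield Logistics SA (R1): 31% × 72% × 58% = 12.9456% of Fairlane Capital LLC.
Aggregating (R2): 5.7024% + 12.9456% = 18.648%.

18.648%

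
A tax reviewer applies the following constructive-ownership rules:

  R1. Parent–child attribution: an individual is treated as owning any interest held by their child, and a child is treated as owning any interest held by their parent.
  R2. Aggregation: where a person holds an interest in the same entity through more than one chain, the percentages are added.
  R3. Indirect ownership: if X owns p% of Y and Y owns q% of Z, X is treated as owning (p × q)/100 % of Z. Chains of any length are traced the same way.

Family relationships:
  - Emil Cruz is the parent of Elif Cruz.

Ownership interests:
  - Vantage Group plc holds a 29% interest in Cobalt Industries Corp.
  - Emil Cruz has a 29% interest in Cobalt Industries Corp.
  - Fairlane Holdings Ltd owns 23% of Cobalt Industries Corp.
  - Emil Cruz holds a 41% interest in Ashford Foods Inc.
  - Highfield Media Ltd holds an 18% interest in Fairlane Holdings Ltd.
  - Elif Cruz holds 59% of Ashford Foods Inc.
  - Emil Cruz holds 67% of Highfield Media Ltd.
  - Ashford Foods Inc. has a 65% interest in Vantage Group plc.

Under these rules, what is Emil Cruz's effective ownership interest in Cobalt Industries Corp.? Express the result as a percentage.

50.6238%

By parent–child attribution (R1), Emil Cruz is treated as also owning Elif Cruz's interest in Ashford Foods Inc, giving 41% + 59% = 100%.
Chain via Ashford Foods Inc. → Vantage Group plc (R3): 100% × 65% × 29% = 18.85% of Cobalt Industries Corp.
Chain via Highfield Media Ltd → Fairlane Holdings Ltd (R3): 67% × 18% × 23% = 2.7738% of Cobalt Industries Corp.
Direct interest in Cobalt Industries Corp: 29%.
Aggregating (R2): 18.85% + 2.7738% + 29% = 50.6238%.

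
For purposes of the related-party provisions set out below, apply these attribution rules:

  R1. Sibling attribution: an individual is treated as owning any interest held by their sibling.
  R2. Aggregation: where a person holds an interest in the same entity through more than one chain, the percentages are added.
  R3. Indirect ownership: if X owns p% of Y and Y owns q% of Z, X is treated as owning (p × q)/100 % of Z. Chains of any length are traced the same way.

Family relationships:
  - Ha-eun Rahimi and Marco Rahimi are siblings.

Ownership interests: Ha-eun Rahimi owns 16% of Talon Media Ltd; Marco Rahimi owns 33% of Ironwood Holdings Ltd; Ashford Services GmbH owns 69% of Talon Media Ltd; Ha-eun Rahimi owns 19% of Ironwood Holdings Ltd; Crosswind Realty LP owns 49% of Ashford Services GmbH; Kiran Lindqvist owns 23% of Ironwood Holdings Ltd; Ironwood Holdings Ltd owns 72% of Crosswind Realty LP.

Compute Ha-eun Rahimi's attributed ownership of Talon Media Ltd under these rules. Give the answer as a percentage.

By sibling attribution (R1), Ha-eun Rahimi is treated as also owning Marco Rahimi's interest in Ironwood Holdings Ltd, giving 19% + 33% = 52%.
Chain via Ironwood Holdings Ltd → Crosswind Realty LP → Ashford Services GmbH (R3): 52% × 72% × 49% × 69% = 12.658464% of Talon Media Ltd.
Direct interest in Talon Media Ltd: 16%.
Aggregating (R2): 12.658464% + 16% = 28.658464%.

28.658464%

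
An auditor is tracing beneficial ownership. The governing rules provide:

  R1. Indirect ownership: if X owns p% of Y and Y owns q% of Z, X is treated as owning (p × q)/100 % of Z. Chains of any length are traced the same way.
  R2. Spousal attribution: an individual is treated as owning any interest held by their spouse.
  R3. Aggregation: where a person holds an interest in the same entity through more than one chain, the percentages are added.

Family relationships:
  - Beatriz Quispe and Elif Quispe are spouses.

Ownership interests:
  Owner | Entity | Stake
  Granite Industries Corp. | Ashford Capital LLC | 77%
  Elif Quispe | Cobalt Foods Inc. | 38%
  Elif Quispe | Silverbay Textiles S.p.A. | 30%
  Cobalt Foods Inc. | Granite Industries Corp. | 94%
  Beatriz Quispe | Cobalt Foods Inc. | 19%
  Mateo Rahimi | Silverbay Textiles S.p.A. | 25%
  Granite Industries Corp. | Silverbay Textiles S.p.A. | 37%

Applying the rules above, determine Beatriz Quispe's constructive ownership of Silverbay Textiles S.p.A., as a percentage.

By spousal attribution (R2), Beatriz Quispe is treated as also owning Elif Quispe's interest in Cobalt Foods Inc, giving 19% + 38% = 57%.
By spousal attribution (R2), Beatriz Quispe is treated as owning Elif Quispe's 30% interest in Silverbay Textiles S.p.A.
Chain via Cobalt Foods Inc. → Granite Industries Corp. (R1): 57% × 94% × 37% = 19.8246% of Silverbay Textiles S.p.A.
Direct interest in Silverbay Textiles S.p.A: 30%.
Aggregating (R3): 19.8246% + 30% = 49.8246%.

49.8246%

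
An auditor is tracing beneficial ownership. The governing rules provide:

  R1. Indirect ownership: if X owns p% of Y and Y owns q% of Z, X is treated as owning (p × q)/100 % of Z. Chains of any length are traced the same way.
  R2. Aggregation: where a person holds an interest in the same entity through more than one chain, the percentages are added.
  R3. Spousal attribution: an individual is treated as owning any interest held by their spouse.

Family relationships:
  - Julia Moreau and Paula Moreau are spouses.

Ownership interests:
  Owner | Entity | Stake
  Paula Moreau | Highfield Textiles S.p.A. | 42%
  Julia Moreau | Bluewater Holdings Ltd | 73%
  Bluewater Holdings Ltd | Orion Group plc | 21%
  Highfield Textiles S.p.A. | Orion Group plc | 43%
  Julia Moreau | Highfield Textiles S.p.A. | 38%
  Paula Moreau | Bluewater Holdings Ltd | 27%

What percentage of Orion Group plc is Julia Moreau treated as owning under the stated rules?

55.4%

By spousal attribution (R3), Julia Moreau is treated as also owning Paula Moreau's interest in Highfield Textiles S.p.A, giving 38% + 42% = 80%.
By spousal attribution (R3), Julia Moreau is treated as also owning Paula Moreau's interest in Bluewater Holdings Ltd, giving 73% + 27% = 100%.
Chain via Highfield Textiles S.p.A. (R1): 80% × 43% = 34.4% of Orion Group plc.
Chain via Bluewater Holdings Ltd (R1): 100% × 21% = 21% of Orion Group plc.
Aggregating (R2): 34.4% + 21% = 55.4%.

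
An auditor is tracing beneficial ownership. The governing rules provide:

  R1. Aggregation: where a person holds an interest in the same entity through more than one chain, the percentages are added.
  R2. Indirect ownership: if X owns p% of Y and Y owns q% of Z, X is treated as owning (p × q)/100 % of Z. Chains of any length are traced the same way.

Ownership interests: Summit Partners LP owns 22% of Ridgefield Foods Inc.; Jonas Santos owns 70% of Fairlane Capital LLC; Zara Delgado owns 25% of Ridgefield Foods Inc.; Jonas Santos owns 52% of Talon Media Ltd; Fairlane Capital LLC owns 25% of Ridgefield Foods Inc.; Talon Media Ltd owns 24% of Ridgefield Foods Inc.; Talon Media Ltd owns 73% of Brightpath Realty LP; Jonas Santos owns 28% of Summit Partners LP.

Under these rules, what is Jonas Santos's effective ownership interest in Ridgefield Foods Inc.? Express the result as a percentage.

Chain via Talon Media Ltd (R2): 52% × 24% = 12.48% of Ridgefield Foods Inc.
Chain via Summit Partners LP (R2): 28% × 22% = 6.16% of Ridgefield Foods Inc.
Chain via Fairlane Capital LLC (R2): 70% × 25% = 17.5% of Ridgefield Foods Inc.
Aggregating (R1): 12.48% + 6.16% + 17.5% = 36.14%.

36.14%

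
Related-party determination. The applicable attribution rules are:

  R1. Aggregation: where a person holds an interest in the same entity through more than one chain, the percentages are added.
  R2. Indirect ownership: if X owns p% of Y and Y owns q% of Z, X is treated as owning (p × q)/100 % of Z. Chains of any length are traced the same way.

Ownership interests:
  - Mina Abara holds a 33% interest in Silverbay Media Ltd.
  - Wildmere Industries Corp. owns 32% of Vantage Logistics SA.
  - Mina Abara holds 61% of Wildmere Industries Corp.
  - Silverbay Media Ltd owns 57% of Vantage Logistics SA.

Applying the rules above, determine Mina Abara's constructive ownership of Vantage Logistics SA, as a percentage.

Chain via Wildmere Industries Corp. (R2): 61% × 32% = 19.52% of Vantage Logistics SA.
Chain via Silverbay Media Ltd (R2): 33% × 57% = 18.81% of Vantage Logistics SA.
Aggregating (R1): 19.52% + 18.81% = 38.33%.

38.33%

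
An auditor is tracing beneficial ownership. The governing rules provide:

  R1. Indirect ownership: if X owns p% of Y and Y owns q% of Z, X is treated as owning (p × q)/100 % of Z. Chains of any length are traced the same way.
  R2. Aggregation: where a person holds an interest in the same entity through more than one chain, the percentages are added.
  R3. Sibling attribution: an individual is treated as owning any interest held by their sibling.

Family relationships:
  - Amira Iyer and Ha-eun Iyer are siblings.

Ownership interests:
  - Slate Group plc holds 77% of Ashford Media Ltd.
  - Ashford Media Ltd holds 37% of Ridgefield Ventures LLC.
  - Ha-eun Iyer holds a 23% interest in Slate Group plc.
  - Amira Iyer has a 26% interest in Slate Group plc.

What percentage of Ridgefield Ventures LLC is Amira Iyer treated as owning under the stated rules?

By sibling attribution (R3), Amira Iyer is treated as also owning Ha-eun Iyer's interest in Slate Group plc, giving 26% + 23% = 49%.
Chain via Slate Group plc → Ashford Media Ltd (R1): 49% × 77% × 37% = 13.9601% of Ridgefield Ventures LLC.

13.9601%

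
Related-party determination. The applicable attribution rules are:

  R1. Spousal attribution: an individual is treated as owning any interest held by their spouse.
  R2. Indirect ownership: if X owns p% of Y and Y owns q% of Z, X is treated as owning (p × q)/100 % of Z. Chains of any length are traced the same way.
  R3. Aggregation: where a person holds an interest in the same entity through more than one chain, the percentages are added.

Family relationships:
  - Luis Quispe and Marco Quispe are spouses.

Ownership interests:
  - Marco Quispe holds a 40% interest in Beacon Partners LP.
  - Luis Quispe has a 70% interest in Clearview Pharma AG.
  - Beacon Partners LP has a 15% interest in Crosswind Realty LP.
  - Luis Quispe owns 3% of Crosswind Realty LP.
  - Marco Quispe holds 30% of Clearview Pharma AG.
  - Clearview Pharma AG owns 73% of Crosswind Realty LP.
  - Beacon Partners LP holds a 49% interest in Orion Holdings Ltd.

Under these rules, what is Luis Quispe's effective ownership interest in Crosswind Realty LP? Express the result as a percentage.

By spousal attribution (R1), Luis Quispe is treated as also owning Marco Quispe's interest in Clearview Pharma AG, giving 70% + 30% = 100%.
By spousal attribution (R1), Luis Quispe is treated as owning Marco Quispe's 40% interest in Beacon Partners LP.
Chain via Clearview Pharma AG (R2): 100% × 73% = 73% of Crosswind Realty LP.
Direct interest in Crosswind Realty LP: 3%.
Chain via Beacon Partners LP (R2): 40% × 15% = 6% of Crosswind Realty LP.
Aggregating (R3): 73% + 3% + 6% = 82%.

82%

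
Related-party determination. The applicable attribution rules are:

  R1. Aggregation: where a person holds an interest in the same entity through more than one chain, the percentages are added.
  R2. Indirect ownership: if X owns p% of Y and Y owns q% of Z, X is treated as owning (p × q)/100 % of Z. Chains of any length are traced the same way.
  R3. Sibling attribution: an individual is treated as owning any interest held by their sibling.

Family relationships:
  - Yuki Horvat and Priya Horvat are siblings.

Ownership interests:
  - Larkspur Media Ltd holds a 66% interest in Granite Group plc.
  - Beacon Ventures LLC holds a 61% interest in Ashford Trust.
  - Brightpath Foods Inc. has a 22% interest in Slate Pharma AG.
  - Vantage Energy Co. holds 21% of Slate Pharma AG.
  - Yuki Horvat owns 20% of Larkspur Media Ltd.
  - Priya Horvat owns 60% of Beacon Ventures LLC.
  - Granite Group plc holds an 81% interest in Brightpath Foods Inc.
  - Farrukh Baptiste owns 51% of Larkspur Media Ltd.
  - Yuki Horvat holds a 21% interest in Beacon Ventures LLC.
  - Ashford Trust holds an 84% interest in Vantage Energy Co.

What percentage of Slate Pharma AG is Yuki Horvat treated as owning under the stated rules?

By sibling attribution (R3), Yuki Horvat is treated as also owning Priya Horvat's interest in Beacon Ventures LLC, giving 21% + 60% = 81%.
Chain via Larkspur Media Ltd → Granite Group plc → Brightpath Foods Inc. (R2): 20% × 66% × 81% × 22% = 2.35224% of Slate Pharma AG.
Chain via Beacon Ventures LLC → Ashford Trust → Vantage Energy Co. (R2): 81% × 61% × 84% × 21% = 8.715924% of Slate Pharma AG.
Aggregating (R1): 2.35224% + 8.715924% = 11.068164%.

11.068164%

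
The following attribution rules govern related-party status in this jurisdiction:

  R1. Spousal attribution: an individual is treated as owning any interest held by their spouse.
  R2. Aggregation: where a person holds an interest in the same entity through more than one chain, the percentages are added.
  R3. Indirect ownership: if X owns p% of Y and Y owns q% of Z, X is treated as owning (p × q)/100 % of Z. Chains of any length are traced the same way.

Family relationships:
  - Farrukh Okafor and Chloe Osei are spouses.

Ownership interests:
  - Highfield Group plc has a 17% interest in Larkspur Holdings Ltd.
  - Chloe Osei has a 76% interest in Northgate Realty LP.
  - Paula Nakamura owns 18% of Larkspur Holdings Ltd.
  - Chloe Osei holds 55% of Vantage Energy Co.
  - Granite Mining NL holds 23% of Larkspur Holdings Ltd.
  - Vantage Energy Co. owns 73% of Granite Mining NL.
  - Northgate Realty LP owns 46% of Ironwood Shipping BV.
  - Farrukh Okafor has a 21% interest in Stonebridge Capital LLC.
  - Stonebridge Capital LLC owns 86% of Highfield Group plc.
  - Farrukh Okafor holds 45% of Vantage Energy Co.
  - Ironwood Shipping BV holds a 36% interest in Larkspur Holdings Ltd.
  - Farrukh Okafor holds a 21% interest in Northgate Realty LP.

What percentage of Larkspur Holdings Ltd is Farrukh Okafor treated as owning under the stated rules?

35.9234%

By spousal attribution (R1), Farrukh Okafor is treated as also owning Chloe Osei's interest in Northgate Realty LP, giving 21% + 76% = 97%.
By spousal attribution (R1), Farrukh Okafor is treated as also owning Chloe Osei's interest in Vantage Energy Co, giving 45% + 55% = 100%.
Chain via Northgate Realty LP → Ironwood Shipping BV (R3): 97% × 46% × 36% = 16.0632% of Larkspur Holdings Ltd.
Chain via Stonebridge Capital LLC → Highfield Group plc (R3): 21% × 86% × 17% = 3.0702% of Larkspur Holdings Ltd.
Chain via Vantage Energy Co. → Granite Mining NL (R3): 100% × 73% × 23% = 16.79% of Larkspur Holdings Ltd.
Aggregating (R2): 16.0632% + 3.0702% + 16.79% = 35.9234%.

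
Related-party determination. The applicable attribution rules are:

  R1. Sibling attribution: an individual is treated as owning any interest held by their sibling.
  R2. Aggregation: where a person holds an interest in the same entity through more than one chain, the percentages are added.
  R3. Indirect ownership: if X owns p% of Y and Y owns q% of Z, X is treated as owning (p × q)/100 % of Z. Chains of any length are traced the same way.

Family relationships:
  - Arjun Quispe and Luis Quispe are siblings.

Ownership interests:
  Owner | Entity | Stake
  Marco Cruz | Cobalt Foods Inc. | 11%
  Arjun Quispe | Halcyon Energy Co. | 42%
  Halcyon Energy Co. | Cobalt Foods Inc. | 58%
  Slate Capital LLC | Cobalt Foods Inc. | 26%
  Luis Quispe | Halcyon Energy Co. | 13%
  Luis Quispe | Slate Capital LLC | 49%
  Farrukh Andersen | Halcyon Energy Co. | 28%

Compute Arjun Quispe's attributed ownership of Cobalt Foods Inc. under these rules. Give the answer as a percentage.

By sibling attribution (R1), Arjun Quispe is treated as also owning Luis Quispe's interest in Halcyon Energy Co, giving 42% + 13% = 55%.
By sibling attribution (R1), Arjun Quispe is treated as owning Luis Quispe's 49% interest in Slate Capital LLC.
Chain via Halcyon Energy Co. (R3): 55% × 58% = 31.9% of Cobalt Foods Inc.
Chain via Slate Capital LLC (R3): 49% × 26% = 12.74% of Cobalt Foods Inc.
Aggregating (R2): 31.9% + 12.74% = 44.64%.

44.64%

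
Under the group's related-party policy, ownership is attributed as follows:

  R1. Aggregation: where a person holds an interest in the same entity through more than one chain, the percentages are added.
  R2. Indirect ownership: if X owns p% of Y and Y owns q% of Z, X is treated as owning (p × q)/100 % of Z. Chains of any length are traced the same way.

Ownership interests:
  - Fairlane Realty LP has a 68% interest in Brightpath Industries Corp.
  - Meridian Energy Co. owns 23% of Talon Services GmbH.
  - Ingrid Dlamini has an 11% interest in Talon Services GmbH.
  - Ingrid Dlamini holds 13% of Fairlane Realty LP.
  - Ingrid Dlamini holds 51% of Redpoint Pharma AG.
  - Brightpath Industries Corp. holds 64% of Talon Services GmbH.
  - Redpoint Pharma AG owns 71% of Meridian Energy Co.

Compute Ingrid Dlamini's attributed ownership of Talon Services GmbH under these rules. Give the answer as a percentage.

24.9859%

Chain via Redpoint Pharma AG → Meridian Energy Co. (R2): 51% × 71% × 23% = 8.3283% of Talon Services GmbH.
Chain via Fairlane Realty LP → Brightpath Industries Corp. (R2): 13% × 68% × 64% = 5.6576% of Talon Services GmbH.
Direct interest in Talon Services GmbH: 11%.
Aggregating (R1): 8.3283% + 5.6576% + 11% = 24.9859%.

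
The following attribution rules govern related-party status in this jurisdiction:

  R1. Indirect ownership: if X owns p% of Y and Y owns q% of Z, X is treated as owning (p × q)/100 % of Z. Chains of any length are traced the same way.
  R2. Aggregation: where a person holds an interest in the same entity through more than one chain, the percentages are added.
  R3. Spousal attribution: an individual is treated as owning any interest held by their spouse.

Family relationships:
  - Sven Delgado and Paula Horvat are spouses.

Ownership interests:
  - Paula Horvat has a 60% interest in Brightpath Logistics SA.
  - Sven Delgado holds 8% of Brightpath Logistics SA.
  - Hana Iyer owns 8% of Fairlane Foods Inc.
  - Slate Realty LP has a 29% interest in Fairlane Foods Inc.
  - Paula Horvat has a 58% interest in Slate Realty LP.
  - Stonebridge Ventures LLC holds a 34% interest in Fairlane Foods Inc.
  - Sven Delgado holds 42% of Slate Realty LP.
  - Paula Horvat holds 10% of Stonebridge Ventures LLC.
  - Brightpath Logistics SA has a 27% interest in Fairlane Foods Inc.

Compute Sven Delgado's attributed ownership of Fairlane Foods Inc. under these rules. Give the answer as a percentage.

50.76%

By spousal attribution (R3), Sven Delgado is treated as also owning Paula Horvat's interest in Brightpath Logistics SA, giving 8% + 60% = 68%.
By spousal attribution (R3), Sven Delgado is treated as also owning Paula Horvat's interest in Slate Realty LP, giving 42% + 58% = 100%.
By spousal attribution (R3), Sven Delgado is treated as owning Paula Horvat's 10% interest in Stonebridge Ventures LLC.
Chain via Brightpath Logistics SA (R1): 68% × 27% = 18.36% of Fairlane Foods Inc.
Chain via Slate Realty LP (R1): 100% × 29% = 29% of Fairlane Foods Inc.
Chain via Stonebridge Ventures LLC (R1): 10% × 34% = 3.4% of Fairlane Foods Inc.
Aggregating (R2): 18.36% + 29% + 3.4% = 50.76%.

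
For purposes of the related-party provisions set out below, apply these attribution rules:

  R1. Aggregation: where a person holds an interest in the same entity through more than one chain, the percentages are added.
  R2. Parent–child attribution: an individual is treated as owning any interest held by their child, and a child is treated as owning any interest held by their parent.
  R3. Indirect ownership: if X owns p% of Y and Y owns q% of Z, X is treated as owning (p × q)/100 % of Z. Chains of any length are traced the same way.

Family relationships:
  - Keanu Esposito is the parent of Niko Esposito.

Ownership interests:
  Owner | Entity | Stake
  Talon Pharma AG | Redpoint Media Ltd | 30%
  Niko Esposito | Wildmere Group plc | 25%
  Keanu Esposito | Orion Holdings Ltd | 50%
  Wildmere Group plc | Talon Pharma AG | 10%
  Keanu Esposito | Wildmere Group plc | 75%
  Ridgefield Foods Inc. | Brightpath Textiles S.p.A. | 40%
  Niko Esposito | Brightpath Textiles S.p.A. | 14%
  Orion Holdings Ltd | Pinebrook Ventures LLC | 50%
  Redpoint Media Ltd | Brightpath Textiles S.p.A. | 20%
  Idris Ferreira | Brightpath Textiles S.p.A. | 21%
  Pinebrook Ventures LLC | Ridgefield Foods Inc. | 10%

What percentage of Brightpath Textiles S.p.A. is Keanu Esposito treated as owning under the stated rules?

15.6%

By parent–child attribution (R2), Keanu Esposito is treated as also owning Niko Esposito's interest in Wildmere Group plc, giving 75% + 25% = 100%.
By parent–child attribution (R2), Keanu Esposito is treated as owning Niko Esposito's 14% interest in Brightpath Textiles S.p.A.
Chain via Orion Holdings Ltd → Pinebrook Ventures LLC → Ridgefield Foods Inc. (R3): 50% × 50% × 10% × 40% = 1% of Brightpath Textiles S.p.A.
Chain via Wildmere Group plc → Talon Pharma AG → Redpoint Media Ltd (R3): 100% × 10% × 30% × 20% = 0.6% of Brightpath Textiles S.p.A.
Direct interest in Brightpath Textiles S.p.A: 14%.
Aggregating (R1): 1% + 0.6% + 14% = 15.6%.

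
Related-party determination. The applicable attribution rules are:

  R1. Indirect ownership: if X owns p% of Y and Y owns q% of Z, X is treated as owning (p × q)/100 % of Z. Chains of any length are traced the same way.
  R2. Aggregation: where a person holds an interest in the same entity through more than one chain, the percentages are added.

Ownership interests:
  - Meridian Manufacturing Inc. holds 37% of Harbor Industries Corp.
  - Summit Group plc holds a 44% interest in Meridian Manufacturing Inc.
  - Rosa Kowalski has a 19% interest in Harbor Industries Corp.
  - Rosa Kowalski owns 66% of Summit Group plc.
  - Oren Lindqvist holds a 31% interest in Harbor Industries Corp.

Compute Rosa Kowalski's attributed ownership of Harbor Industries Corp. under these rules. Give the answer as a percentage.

29.7448%

Chain via Summit Group plc → Meridian Manufacturing Inc. (R1): 66% × 44% × 37% = 10.7448% of Harbor Industries Corp.
Direct interest in Harbor Industries Corp: 19%.
Aggregating (R2): 10.7448% + 19% = 29.7448%.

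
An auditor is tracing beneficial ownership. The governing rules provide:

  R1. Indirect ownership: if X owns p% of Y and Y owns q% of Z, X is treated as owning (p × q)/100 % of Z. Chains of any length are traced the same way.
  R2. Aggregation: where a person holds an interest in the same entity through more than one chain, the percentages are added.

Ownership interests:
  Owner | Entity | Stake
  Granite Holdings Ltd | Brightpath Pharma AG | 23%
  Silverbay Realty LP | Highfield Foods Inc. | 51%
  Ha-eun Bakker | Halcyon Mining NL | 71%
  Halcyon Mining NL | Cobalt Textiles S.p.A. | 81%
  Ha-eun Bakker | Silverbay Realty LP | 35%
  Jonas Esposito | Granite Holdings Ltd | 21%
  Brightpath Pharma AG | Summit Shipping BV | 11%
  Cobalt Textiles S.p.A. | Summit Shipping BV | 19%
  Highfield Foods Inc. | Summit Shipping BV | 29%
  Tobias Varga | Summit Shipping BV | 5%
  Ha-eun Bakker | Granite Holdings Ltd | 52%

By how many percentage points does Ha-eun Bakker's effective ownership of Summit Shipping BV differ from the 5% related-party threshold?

Chain via Halcyon Mining NL → Cobalt Textiles S.p.A. (R1): 71% × 81% × 19% = 10.9269% of Summit Shipping BV.
Chain via Silverbay Realty LP → Highfield Foods Inc. (R1): 35% × 51% × 29% = 5.1765% of Summit Shipping BV.
Chain via Granite Holdings Ltd → Brightpath Pharma AG (R1): 52% × 23% × 11% = 1.3156% of Summit Shipping BV.
Aggregating (R2): 10.9269% + 5.1765% + 1.3156% = 17.419%.
17.419% exceeds the 5% threshold by 12.419 percentage points.

12.419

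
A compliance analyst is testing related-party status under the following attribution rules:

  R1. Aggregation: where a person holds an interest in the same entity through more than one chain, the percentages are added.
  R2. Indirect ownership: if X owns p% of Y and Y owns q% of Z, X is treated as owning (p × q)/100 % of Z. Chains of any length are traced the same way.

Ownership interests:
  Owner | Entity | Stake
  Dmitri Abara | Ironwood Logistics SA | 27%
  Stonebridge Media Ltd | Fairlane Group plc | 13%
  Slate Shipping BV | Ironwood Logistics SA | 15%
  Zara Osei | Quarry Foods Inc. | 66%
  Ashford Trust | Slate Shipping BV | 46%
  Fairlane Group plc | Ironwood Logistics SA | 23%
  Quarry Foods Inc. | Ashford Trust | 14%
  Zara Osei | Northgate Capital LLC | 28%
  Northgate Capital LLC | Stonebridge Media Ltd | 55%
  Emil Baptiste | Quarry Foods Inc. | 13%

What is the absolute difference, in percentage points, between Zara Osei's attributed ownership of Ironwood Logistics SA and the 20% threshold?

Chain via Quarry Foods Inc. → Ashford Trust → Slate Shipping BV (R2): 66% × 14% × 46% × 15% = 0.63756% of Ironwood Logistics SA.
Chain via Northgate Capital LLC → Stonebridge Media Ltd → Fairlane Group plc (R2): 28% × 55% × 13% × 23% = 0.46046% of Ironwood Logistics SA.
Aggregating (R1): 0.63756% + 0.46046% = 1.09802%.
1.09802% falls short of the 20% threshold by 18.90198 percentage points.

18.90198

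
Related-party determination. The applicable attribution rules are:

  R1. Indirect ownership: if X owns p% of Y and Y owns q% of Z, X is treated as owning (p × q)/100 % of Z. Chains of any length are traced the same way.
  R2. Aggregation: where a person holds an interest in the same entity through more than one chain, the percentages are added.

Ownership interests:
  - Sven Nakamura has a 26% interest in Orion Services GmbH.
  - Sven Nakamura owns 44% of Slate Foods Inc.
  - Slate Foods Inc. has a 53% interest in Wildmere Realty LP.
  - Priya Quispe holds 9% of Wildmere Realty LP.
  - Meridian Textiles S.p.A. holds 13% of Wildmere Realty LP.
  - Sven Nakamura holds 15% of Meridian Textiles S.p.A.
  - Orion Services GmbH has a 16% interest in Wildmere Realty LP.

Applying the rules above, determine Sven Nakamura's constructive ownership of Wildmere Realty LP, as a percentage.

29.43%

Chain via Slate Foods Inc. (R1): 44% × 53% = 23.32% of Wildmere Realty LP.
Chain via Meridian Textiles S.p.A. (R1): 15% × 13% = 1.95% of Wildmere Realty LP.
Chain via Orion Services GmbH (R1): 26% × 16% = 4.16% of Wildmere Realty LP.
Aggregating (R2): 23.32% + 1.95% + 4.16% = 29.43%.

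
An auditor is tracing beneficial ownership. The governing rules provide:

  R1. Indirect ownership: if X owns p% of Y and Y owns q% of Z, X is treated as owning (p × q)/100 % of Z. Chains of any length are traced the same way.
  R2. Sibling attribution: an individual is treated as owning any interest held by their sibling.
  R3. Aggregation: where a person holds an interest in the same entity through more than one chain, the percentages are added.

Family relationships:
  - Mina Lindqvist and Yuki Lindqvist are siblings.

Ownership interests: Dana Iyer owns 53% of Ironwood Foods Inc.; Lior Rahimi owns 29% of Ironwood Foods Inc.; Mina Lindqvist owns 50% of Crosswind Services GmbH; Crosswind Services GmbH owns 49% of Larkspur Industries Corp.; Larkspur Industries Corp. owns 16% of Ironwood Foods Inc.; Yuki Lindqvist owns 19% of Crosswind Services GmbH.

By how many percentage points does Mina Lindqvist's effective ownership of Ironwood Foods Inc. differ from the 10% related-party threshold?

4.5904

By sibling attribution (R2), Mina Lindqvist is treated as also owning Yuki Lindqvist's interest in Crosswind Services GmbH, giving 50% + 19% = 69%.
Chain via Crosswind Services GmbH → Larkspur Industries Corp. (R1): 69% × 49% × 16% = 5.4096% of Ironwood Foods Inc.
5.4096% falls short of the 10% threshold by 4.5904 percentage points.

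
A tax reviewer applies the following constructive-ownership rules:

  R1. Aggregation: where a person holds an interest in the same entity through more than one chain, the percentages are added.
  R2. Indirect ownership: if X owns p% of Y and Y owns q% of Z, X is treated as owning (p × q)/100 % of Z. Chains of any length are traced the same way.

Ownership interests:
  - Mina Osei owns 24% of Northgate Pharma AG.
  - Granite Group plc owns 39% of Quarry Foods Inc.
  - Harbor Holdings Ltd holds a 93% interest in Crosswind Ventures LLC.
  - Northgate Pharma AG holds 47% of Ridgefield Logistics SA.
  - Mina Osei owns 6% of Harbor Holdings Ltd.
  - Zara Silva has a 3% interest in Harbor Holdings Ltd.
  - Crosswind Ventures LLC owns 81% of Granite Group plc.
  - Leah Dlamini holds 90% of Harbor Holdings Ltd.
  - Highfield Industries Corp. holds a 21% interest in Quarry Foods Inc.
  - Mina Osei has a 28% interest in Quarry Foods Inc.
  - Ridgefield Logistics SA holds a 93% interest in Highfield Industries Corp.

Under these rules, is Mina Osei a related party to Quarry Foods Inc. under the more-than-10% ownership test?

Yes

Chain via Harbor Holdings Ltd → Crosswind Ventures LLC → Granite Group plc (R2): 6% × 93% × 81% × 39% = 1.762722% of Quarry Foods Inc.
Chain via Northgate Pharma AG → Ridgefield Logistics SA → Highfield Industries Corp. (R2): 24% × 47% × 93% × 21% = 2.202984% of Quarry Foods Inc.
Direct interest in Quarry Foods Inc: 28%.
Aggregating (R1): 1.762722% + 2.202984% + 28% = 31.965706%.
31.965706% exceeds the 10% threshold, so Mina is a related party to Quarry Foods Inc.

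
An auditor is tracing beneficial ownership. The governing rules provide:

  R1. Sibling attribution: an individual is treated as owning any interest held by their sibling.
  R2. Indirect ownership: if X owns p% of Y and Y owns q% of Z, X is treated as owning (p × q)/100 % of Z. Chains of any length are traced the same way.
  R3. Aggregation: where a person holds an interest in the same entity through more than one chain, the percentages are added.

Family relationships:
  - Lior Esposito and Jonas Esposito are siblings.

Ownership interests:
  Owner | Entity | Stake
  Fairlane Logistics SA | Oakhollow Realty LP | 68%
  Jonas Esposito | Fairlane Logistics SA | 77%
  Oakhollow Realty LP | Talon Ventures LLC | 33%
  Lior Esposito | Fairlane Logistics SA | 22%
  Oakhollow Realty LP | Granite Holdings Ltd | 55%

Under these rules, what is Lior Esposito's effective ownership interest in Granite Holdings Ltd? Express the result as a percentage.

By sibling attribution (R1), Lior Esposito is treated as also owning Jonas Esposito's interest in Fairlane Logistics SA, giving 22% + 77% = 99%.
Chain via Fairlane Logistics SA → Oakhollow Realty LP (R2): 99% × 68% × 55% = 37.026% of Granite Holdings Ltd.

37.026%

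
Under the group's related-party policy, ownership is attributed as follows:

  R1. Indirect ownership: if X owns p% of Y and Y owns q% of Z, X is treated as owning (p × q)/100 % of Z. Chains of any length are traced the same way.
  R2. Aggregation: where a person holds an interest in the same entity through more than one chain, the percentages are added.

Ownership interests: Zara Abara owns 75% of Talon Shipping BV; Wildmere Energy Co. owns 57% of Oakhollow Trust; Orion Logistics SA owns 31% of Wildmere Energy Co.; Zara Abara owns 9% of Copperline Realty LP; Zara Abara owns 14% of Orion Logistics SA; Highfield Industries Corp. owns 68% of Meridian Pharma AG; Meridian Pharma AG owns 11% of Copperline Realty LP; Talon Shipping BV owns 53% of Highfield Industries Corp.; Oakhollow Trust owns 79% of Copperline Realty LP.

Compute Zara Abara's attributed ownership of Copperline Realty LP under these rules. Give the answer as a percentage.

Chain via Talon Shipping BV → Highfield Industries Corp. → Meridian Pharma AG (R1): 75% × 53% × 68% × 11% = 2.9733% of Copperline Realty LP.
Chain via Orion Logistics SA → Wildmere Energy Co. → Oakhollow Trust (R1): 14% × 31% × 57% × 79% = 1.954302% of Copperline Realty LP.
Direct interest in Copperline Realty LP: 9%.
Aggregating (R2): 2.9733% + 1.954302% + 9% = 13.927602%.

13.927602%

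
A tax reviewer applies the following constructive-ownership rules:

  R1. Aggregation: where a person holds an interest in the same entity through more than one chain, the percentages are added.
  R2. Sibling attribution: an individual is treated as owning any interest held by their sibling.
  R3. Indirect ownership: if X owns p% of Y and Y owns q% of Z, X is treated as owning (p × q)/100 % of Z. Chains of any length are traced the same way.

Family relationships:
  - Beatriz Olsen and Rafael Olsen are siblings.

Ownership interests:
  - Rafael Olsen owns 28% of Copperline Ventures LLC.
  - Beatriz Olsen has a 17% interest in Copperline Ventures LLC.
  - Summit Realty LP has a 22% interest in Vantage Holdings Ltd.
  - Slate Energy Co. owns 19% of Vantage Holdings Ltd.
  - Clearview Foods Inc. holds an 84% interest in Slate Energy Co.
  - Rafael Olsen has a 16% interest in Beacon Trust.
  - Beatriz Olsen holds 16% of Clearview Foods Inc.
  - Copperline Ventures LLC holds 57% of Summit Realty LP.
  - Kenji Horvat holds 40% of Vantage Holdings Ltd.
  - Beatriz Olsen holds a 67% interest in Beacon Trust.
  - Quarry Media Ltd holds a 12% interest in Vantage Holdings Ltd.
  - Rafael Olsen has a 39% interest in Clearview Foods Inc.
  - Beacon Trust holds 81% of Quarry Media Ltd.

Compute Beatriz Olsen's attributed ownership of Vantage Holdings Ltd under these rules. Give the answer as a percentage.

By sibling attribution (R2), Beatriz Olsen is treated as also owning Rafael Olsen's interest in Clearview Foods Inc, giving 16% + 39% = 55%.
By sibling attribution (R2), Beatriz Olsen is treated as also owning Rafael Olsen's interest in Beacon Trust, giving 67% + 16% = 83%.
By sibling attribution (R2), Beatriz Olsen is treated as also owning Rafael Olsen's interest in Copperline Ventures LLC, giving 17% + 28% = 45%.
Chain via Clearview Foods Inc. → Slate Energy Co. (R3): 55% × 84% × 19% = 8.778% of Vantage Holdings Ltd.
Chain via Beacon Trust → Quarry Media Ltd (R3): 83% × 81% × 12% = 8.0676% of Vantage Holdings Ltd.
Chain via Copperline Ventures LLC → Summit Realty LP (R3): 45% × 57% × 22% = 5.643% of Vantage Holdings Ltd.
Aggregating (R1): 8.778% + 8.0676% + 5.643% = 22.4886%.

22.4886%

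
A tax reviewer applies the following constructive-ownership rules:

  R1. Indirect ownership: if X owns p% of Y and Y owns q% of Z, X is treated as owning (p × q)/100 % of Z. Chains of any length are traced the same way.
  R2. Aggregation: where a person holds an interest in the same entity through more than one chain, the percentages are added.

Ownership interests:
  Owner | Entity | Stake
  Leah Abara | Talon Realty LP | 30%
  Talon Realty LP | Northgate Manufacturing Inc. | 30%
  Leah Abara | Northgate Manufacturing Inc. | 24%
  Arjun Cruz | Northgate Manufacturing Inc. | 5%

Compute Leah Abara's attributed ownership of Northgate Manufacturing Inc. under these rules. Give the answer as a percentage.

Chain via Talon Realty LP (R1): 30% × 30% = 9% of Northgate Manufacturing Inc.
Direct interest in Northgate Manufacturing Inc: 24%.
Aggregating (R2): 9% + 24% = 33%.

33%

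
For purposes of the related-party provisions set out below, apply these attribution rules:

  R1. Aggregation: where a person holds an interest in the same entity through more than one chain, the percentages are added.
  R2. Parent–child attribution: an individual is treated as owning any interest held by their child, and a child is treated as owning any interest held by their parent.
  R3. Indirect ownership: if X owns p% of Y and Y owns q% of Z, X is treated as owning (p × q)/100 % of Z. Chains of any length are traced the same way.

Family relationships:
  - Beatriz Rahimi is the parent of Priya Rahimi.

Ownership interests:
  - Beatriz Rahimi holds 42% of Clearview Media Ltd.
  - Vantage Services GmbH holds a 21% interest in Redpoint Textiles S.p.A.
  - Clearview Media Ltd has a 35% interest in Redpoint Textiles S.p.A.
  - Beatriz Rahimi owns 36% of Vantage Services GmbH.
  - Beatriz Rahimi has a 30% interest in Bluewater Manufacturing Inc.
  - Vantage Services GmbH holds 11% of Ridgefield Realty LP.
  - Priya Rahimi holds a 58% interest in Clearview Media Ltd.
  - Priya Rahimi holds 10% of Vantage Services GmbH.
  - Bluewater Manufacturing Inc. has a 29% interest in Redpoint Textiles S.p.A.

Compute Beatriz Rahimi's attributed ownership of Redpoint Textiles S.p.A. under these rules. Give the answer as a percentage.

By parent–child attribution (R2), Beatriz Rahimi is treated as also owning Priya Rahimi's interest in Vantage Services GmbH, giving 36% + 10% = 46%.
By parent–child attribution (R2), Beatriz Rahimi is treated as also owning Priya Rahimi's interest in Clearview Media Ltd, giving 42% + 58% = 100%.
Chain via Vantage Services GmbH (R3): 46% × 21% = 9.66% of Redpoint Textiles S.p.A.
Chain via Clearview Media Ltd (R3): 100% × 35% = 35% of Redpoint Textiles S.p.A.
Chain via Bluewater Manufacturing Inc. (R3): 30% × 29% = 8.7% of Redpoint Textiles S.p.A.
Aggregating (R1): 9.66% + 35% + 8.7% = 53.36%.

53.36%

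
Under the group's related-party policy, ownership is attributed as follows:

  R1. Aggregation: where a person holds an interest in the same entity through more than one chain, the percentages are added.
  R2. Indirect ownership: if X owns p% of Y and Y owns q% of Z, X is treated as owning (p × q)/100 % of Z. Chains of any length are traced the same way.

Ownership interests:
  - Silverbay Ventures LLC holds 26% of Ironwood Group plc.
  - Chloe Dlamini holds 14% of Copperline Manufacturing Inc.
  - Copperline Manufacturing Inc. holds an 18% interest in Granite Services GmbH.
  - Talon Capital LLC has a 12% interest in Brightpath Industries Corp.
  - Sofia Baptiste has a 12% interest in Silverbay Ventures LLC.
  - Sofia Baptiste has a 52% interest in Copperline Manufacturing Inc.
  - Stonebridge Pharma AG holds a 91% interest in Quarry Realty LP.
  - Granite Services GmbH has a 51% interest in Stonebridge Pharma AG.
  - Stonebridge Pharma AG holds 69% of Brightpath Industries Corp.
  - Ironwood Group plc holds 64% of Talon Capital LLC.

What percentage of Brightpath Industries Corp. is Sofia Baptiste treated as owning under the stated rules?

Chain via Copperline Manufacturing Inc. → Granite Services GmbH → Stonebridge Pharma AG (R2): 52% × 18% × 51% × 69% = 3.293784% of Brightpath Industries Corp.
Chain via Silverbay Ventures LLC → Ironwood Group plc → Talon Capital LLC (R2): 12% × 26% × 64% × 12% = 0.239616% of Brightpath Industries Corp.
Aggregating (R1): 3.293784% + 0.239616% = 3.5334%.

3.5334%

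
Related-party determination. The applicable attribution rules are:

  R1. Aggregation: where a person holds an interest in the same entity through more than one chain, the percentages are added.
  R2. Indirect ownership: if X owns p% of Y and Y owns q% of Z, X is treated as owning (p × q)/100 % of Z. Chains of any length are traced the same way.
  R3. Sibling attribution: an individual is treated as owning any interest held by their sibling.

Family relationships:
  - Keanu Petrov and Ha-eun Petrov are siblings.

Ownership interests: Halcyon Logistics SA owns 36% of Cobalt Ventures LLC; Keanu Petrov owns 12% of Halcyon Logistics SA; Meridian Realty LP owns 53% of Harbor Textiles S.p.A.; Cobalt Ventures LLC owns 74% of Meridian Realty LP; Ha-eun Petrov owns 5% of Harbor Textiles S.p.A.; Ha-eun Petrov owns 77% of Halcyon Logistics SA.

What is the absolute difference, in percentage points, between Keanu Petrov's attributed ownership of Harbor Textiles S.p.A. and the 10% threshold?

7.566088

By sibling attribution (R3), Keanu Petrov is treated as also owning Ha-eun Petrov's interest in Halcyon Logistics SA, giving 12% + 77% = 89%.
By sibling attribution (R3), Keanu Petrov is treated as owning Ha-eun Petrov's 5% interest in Harbor Textiles S.p.A.
Chain via Halcyon Logistics SA → Cobalt Ventures LLC → Meridian Realty LP (R2): 89% × 36% × 74% × 53% = 12.566088% of Harbor Textiles S.p.A.
Direct interest in Harbor Textiles S.p.A: 5%.
Aggregating (R1): 12.566088% + 5% = 17.566088%.
17.566088% exceeds the 10% threshold by 7.566088 percentage points.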